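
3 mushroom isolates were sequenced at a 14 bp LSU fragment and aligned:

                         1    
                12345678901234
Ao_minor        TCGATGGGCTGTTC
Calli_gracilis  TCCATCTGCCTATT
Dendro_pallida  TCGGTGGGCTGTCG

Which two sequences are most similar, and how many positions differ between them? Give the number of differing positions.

Pairwise Hamming distances:
  Ao_minor vs Calli_gracilis: 7
  Ao_minor vs Dendro_pallida: 3
  Calli_gracilis vs Dendro_pallida: 9
The smallest is 3, between Ao_minor and Dendro_pallida.

3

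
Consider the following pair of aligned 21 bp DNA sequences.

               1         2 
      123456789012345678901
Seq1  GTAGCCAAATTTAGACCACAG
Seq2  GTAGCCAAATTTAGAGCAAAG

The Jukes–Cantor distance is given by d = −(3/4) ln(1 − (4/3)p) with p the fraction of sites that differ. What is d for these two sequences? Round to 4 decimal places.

0.1019

Mismatches occur at site 16 (C/G), site 19 (C/A).
p = 2/21 = 0.095238.
d = −0.75 · ln(1 − (4/3)·0.095238) = −0.75 · ln(0.873016) = −0.75 · (-0.135801) = 0.1019.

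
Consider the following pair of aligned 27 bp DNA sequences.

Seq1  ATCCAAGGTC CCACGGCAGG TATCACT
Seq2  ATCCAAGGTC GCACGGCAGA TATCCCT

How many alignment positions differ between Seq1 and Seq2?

3

Differing sites — 11:C/G; 20:G/A; 25:A/C.
That gives 3 mismatches out of 27 aligned sites, so the Hamming distance is 3.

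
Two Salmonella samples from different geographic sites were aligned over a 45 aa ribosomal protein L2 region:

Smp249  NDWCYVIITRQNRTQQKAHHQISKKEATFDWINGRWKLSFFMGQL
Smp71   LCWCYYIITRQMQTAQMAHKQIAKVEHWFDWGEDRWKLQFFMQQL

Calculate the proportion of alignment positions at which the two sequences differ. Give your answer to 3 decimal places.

0.378

The sequences differ at positions 1 (N/L), 2 (D/C), 6 (V/Y), 12 (N/M), 13 (R/Q), 15 (Q/A), 17 (K/M), 20 (H/K), 23 (S/A), 25 (K/V), 27 (A/H), 28 (T/W), 32 (I/G), 33 (N/E), 34 (G/D), 39 (S/Q), 43 (G/Q).
There are 17 differences over 45 sites, so p = 17/45 = 0.378.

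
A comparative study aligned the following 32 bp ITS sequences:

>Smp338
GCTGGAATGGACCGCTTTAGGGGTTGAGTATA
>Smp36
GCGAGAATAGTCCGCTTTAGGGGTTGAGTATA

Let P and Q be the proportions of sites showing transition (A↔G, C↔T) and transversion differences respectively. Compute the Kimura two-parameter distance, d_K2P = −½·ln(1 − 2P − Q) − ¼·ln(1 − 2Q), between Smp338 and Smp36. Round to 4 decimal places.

The sequences differ at positions 3 (T/G, transversion), 4 (G/A, transition), 9 (G/A, transition), 11 (A/T, transversion).
Of the 4 differences, 2 transitions and 2 transversions over 32 sites: P = 2/32 = 0.062500, Q = 2/32 = 0.062500.
d = −0.5·ln(0.812500) − 0.25·ln(0.875000) = −0.5·(-0.207639) − 0.25·(-0.133531) = 0.1372.

0.1372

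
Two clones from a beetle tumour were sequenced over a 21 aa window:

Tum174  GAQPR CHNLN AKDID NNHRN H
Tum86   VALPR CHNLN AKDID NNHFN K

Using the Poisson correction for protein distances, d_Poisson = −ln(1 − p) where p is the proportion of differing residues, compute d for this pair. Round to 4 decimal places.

0.2113

The sequences differ at positions 1 (G/V), 3 (Q/L), 19 (R/F), 21 (H/K).
p = 4/21 = 0.190476.
d = −ln(1 − 0.190476) = −ln(0.809524) = 0.2113.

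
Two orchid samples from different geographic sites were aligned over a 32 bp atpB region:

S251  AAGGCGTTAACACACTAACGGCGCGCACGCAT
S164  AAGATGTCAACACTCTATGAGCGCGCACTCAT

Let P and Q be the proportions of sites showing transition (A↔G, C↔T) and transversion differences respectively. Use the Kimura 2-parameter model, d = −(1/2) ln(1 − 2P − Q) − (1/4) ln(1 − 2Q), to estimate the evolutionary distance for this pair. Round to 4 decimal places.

The sequences differ at positions 4 (G/A, transition), 5 (C/T, transition), 8 (T/C, transition), 14 (A/T, transversion), 18 (A/T, transversion), 19 (C/G, transversion), 20 (G/A, transition), 29 (G/T, transversion).
Of the 8 differences, 4 transitions and 4 transversions over 32 sites: P = 4/32 = 0.125000, Q = 4/32 = 0.125000.
d = −0.5·ln(0.625000) − 0.25·ln(0.750000) = −0.5·(-0.470004) − 0.25·(-0.287682) = 0.3069.

0.3069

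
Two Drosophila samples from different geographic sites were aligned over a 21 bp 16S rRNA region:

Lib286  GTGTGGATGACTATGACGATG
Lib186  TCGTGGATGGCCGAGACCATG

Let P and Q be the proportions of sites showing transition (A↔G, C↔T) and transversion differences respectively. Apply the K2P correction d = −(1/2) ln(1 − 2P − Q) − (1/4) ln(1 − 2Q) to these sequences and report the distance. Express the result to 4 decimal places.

Differing sites — 1:G/T (Tv); 2:T/C (Ti); 10:A/G (Ti); 12:T/C (Ti); 13:A/G (Ti); 14:T/A (Tv); 18:G/C (Tv).
Of the 7 differences, 4 transitions and 3 transversions over 21 sites: P = 4/21 = 0.190476, Q = 3/21 = 0.142857.
d = −0.5·ln(0.476191) − 0.25·ln(0.714286) = −0.5·(-0.741936) − 0.25·(-0.336472) = 0.4551.

0.4551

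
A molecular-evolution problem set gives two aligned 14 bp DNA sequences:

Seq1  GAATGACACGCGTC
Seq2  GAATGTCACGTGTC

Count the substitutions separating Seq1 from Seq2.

2

Differing sites — 6:A/T; 11:C/T.
That gives 2 mismatches out of 14 aligned sites, so the Hamming distance is 2.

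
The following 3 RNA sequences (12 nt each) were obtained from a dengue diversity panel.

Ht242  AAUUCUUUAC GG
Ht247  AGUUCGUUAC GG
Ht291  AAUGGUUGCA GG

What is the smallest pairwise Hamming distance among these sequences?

2

Pairwise Hamming distances:
  Ht242 vs Ht247: 2
  Ht242 vs Ht291: 5
  Ht247 vs Ht291: 7
The smallest is 2, between Ht242 and Ht247.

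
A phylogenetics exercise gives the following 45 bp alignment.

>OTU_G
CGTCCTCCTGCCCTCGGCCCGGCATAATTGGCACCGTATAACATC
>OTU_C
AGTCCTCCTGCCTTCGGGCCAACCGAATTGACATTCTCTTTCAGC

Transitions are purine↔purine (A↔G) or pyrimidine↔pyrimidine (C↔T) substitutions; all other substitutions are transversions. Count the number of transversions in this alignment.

9

Mismatches occur at site 1 (C/A, transversion), site 13 (C/T, transition), site 18 (C/G, transversion), site 21 (G/A, transition), site 22 (G/A, transition), site 24 (A/C, transversion), site 25 (T/G, transversion), site 31 (G/A, transition), site 34 (C/T, transition), site 35 (C/T, transition), site 36 (G/C, transversion), site 38 (A/C, transversion), site 40 (A/T, transversion), site 41 (A/T, transversion), site 44 (T/G, transversion).
Of the 15 differences, 6 transitions and 9 transversions, so the answer is 9.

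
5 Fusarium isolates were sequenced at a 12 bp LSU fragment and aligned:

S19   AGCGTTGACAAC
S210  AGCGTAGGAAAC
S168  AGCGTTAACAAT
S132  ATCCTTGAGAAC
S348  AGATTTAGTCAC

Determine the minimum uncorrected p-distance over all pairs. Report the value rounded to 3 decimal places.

Pairwise Hamming distances:
  S19 vs S210: 3
  S19 vs S168: 2
  S19 vs S132: 3
  S19 vs S348: 6
  S210 vs S168: 5
  S210 vs S132: 5
  S210 vs S348: 6
  S168 vs S132: 5
  S168 vs S348: 6
  S132 vs S348: 7
The smallest is 2 mismatches, between S19 and S168; p = 2/12 = 0.167.

0.167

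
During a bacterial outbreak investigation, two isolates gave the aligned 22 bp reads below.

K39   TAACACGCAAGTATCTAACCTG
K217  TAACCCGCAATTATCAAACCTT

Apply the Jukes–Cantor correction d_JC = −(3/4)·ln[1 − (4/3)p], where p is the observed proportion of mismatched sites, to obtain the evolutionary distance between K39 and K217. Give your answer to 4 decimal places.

0.2082

Mismatches occur at site 5 (A→C), site 11 (G→T), site 16 (T→A), site 22 (G→T).
p = 4/22 = 0.181818.
d = −0.75 · ln(1 − (4/3)·0.181818) = −0.75 · ln(0.757576) = −0.75 · (-0.277631) = 0.2082.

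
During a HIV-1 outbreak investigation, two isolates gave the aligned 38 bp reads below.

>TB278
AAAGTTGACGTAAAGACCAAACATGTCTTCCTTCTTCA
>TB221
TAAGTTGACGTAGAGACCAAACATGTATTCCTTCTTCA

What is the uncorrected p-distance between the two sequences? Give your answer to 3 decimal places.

The sequences differ at positions 1 (A/T), 13 (A/G), 27 (C/A).
There are 3 differences over 38 sites, so p = 3/38 = 0.079.

0.079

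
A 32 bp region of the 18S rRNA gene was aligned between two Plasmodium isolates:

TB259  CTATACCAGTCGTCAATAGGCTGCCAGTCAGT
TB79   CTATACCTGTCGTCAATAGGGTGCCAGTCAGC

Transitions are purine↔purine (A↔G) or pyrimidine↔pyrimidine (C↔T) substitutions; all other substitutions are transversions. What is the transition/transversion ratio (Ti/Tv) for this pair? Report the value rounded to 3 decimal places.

0.500

The sequences differ at positions 8 (A/T, transversion), 21 (C/G, transversion), 32 (T/C, transition).
Of the 3 differences, 1 transition and 2 transversions, so Ti/Tv = 1/2 = 0.500.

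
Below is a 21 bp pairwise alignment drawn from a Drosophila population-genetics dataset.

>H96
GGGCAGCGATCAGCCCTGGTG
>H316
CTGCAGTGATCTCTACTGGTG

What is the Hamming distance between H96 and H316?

7

Differing sites — 1:G/C; 2:G/T; 7:C/T; 12:A/T; 13:G/C; 14:C/T; 15:C/A.
That gives 7 mismatches out of 21 aligned sites, so the Hamming distance is 7.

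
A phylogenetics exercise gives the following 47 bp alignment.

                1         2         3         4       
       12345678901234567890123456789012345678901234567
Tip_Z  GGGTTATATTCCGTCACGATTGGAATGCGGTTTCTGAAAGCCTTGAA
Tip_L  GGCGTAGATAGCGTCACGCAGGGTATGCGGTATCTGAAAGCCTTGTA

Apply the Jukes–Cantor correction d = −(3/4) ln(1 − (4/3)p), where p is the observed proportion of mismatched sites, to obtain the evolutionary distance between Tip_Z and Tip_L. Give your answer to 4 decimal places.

The sequences differ at positions 3 (G/C), 4 (T/G), 7 (T/G), 10 (T/A), 11 (C/G), 19 (A/C), 20 (T/A), 21 (T/G), 24 (A/T), 32 (T/A), 46 (A/T).
p = 11/47 = 0.234043.
d = −0.75 · ln(1 − (4/3)·0.234043) = −0.75 · ln(0.687943) = −0.75 · (-0.374049) = 0.2805.

0.2805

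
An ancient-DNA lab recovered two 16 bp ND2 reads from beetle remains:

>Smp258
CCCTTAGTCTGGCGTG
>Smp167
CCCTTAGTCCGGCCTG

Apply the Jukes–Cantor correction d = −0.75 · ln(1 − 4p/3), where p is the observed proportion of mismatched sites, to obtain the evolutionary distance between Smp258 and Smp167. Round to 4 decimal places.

0.1367

Differing sites — 10:T/C; 14:G/C.
p = 2/16 = 0.125000.
d = −0.75 · ln(1 − (4/3)·0.125000) = −0.75 · ln(0.833333) = −0.75 · (-0.182322) = 0.1367.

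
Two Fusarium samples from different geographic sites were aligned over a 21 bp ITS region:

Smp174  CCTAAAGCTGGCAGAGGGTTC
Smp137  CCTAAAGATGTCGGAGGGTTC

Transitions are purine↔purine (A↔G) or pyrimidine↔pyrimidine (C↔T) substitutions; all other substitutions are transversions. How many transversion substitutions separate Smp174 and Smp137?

2

The sequences differ at positions 8 (C/A, transversion), 11 (G/T, transversion), 13 (A/G, transition).
Of the 3 differences, 1 transition and 2 transversions, so the answer is 2.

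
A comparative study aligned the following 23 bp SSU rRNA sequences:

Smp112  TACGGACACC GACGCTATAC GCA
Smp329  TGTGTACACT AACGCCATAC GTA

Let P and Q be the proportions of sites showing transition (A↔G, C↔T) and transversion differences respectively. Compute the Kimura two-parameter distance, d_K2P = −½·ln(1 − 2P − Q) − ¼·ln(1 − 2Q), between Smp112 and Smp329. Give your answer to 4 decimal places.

0.4392

Mismatches occur at site 2 (A/G, transition), site 3 (C/T, transition), site 5 (G/T, transversion), site 10 (C/T, transition), site 11 (G/A, transition), site 16 (T/C, transition), site 22 (C/T, transition).
Of the 7 differences, 6 transitions and 1 transversion over 23 sites: P = 6/23 = 0.260870, Q = 1/23 = 0.043478.
d = −0.5·ln(0.434782) − 0.25·ln(0.913044) = −0.5·(-0.832911) − 0.25·(-0.090971) = 0.4392.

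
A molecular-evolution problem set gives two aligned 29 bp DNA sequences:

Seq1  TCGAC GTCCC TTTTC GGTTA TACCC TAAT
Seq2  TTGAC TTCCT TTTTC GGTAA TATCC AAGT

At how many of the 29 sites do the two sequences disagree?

Mismatches occur at site 2 (C↔T), site 6 (G↔T), site 10 (C↔T), site 19 (T↔A), site 23 (C↔T), site 26 (T↔A), site 28 (A↔G).
That gives 7 mismatches out of 29 aligned sites, so the Hamming distance is 7.

7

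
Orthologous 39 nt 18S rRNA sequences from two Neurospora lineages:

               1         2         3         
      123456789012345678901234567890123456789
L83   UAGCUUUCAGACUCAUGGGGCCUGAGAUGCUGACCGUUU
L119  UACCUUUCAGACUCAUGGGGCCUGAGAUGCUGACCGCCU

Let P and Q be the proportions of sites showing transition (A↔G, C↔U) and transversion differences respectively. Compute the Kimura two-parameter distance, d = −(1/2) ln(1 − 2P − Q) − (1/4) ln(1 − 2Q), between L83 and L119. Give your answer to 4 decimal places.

0.0818

Mismatches occur at site 3 (G/C, transversion), site 37 (U/C, transition), site 38 (U/C, transition).
Of the 3 differences, 2 transitions and 1 transversion over 39 sites: P = 2/39 = 0.051282, Q = 1/39 = 0.025641.
d = −0.5·ln(0.871795) − 0.25·ln(0.948718) = −0.5·(-0.137201) − 0.25·(-0.052644) = 0.0818.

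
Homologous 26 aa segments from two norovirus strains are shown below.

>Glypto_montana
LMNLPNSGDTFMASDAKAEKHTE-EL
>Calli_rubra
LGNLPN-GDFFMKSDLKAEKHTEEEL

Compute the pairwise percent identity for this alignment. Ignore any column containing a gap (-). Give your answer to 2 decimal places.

Excluding the 2 gap columns leaves 24 comparable sites.
Mismatches occur at site 2 (M/G), site 10 (T/F), site 13 (A/K), site 16 (A/L).
20 of the 24 comparable sites match, so the percent identity is 20/24 × 100 = 83.33%.

83.33%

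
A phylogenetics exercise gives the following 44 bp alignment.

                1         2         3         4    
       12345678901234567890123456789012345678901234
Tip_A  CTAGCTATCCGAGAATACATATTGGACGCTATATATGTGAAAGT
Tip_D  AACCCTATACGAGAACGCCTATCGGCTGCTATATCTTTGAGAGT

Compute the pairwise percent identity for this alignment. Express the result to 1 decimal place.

Differing sites — 1:C/A; 2:T/A; 3:A/C; 4:G/C; 9:C/A; 16:T/C; 17:A/G; 19:A/C; 23:T/C; 26:A/C; 27:C/T; 35:A/C; 37:G/T; 41:A/G.
30 of the 44 sites match, so the percent identity is 30/44 × 100 = 68.2%.

68.2%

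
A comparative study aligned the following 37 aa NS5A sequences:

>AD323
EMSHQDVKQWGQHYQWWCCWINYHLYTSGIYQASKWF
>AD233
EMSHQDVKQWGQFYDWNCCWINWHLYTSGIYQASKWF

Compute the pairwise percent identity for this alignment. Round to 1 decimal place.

The sequences differ at positions 13 (H/F), 15 (Q/D), 17 (W/N), 23 (Y/W).
33 of the 37 sites match, so the percent identity is 33/37 × 100 = 89.2%.

89.2%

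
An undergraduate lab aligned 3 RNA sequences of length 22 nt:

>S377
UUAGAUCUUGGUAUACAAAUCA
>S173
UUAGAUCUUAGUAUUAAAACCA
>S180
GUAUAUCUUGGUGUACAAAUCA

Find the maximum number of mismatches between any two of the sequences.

Pairwise Hamming distances:
  S377 vs S173: 4
  S377 vs S180: 3
  S173 vs S180: 7
The largest is 7, between S173 and S180.

7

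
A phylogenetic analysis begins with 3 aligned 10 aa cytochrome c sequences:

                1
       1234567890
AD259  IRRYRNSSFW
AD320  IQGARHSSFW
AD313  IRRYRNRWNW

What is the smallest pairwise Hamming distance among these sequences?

3

Pairwise Hamming distances:
  AD259 vs AD320: 4
  AD259 vs AD313: 3
  AD320 vs AD313: 7
The smallest is 3, between AD259 and AD313.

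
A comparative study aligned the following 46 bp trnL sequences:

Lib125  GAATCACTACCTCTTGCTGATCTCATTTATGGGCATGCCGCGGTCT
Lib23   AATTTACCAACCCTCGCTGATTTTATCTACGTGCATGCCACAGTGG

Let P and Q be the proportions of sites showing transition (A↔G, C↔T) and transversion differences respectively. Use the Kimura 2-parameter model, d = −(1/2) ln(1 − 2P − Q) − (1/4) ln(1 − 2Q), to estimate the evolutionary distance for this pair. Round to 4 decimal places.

0.5034

Differing sites — 1:G/A (Ti); 3:A/T (Tv); 5:C/T (Ti); 8:T/C (Ti); 10:C/A (Tv); 12:T/C (Ti); 15:T/C (Ti); 22:C/T (Ti); 24:C/T (Ti); 27:T/C (Ti); 30:T/C (Ti); 32:G/T (Tv); 40:G/A (Ti); 42:G/A (Ti); 45:C/G (Tv); 46:T/G (Tv).
Of the 16 differences, 11 transitions and 5 transversions over 46 sites: P = 11/46 = 0.239130, Q = 5/46 = 0.108696.
d = −0.5·ln(0.413044) − 0.25·ln(0.782608) = −0.5·(-0.884201) − 0.25·(-0.245123) = 0.5034.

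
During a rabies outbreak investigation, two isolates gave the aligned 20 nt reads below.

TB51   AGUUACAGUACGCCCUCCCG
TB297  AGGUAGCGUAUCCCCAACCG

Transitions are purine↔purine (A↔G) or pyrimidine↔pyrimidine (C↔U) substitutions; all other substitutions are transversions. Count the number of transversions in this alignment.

6

The sequences differ at positions 3 (U/G, transversion), 6 (C/G, transversion), 7 (A/C, transversion), 11 (C/U, transition), 12 (G/C, transversion), 16 (U/A, transversion), 17 (C/A, transversion).
Of the 7 differences, 1 transition and 6 transversions, so the answer is 6.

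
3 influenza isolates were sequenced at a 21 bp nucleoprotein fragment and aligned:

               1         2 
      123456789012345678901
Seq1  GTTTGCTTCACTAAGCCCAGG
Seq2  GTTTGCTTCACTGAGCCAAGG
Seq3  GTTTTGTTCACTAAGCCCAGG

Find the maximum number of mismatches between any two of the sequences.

4

Pairwise Hamming distances:
  Seq1 vs Seq2: 2
  Seq1 vs Seq3: 2
  Seq2 vs Seq3: 4
The largest is 4, between Seq2 and Seq3.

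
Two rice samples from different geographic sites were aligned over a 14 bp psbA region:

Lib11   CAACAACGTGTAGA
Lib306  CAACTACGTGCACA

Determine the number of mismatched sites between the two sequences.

3

The sequences differ at positions 5 (A/T), 11 (T/C), 13 (G/C).
That gives 3 mismatches out of 14 aligned sites, so the Hamming distance is 3.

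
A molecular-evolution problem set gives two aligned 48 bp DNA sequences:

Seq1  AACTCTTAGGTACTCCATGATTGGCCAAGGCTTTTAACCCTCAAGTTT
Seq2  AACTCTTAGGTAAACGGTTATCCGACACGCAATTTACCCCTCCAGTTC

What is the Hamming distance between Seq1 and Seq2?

15

The sequences differ at positions 13 (C/A), 14 (T/A), 16 (C/G), 17 (A/G), 19 (G/T), 22 (T/C), 23 (G/C), 25 (C/A), 28 (A/C), 30 (G/C), 31 (C/A), 32 (T/A), 37 (A/C), 43 (A/C), 48 (T/C).
That gives 15 mismatches out of 48 aligned sites, so the Hamming distance is 15.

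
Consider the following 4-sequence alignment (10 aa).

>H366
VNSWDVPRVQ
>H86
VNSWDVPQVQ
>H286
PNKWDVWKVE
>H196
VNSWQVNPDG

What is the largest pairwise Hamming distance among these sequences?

Pairwise Hamming distances:
  H366 vs H86: 1
  H366 vs H286: 5
  H366 vs H196: 5
  H86 vs H286: 5
  H86 vs H196: 5
  H286 vs H196: 7
The largest is 7, between H286 and H196.

7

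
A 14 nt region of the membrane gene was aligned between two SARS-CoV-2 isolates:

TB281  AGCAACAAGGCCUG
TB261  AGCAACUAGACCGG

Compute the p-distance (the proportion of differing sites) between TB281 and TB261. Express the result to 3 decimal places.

The sequences differ at positions 7 (A/U), 10 (G/A), 13 (U/G).
There are 3 differences over 14 sites, so p = 3/14 = 0.214.

0.214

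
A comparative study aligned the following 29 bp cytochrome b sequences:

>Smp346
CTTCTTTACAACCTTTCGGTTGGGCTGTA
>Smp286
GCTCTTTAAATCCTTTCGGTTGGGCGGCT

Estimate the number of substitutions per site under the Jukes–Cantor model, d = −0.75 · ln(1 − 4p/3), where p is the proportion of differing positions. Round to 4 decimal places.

Differing sites — 1:C/G; 2:T/C; 9:C/A; 11:A/T; 26:T/G; 28:T/C; 29:A/T.
p = 7/29 = 0.241379.
d = −0.75 · ln(1 − (4/3)·0.241379) = −0.75 · ln(0.678161) = −0.75 · (-0.388371) = 0.2913.

0.2913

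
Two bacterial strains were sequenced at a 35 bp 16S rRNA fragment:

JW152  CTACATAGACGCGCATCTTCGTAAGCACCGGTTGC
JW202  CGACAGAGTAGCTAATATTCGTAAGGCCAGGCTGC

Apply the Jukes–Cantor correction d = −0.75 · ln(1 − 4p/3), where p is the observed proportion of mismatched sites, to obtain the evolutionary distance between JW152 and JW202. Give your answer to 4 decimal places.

0.4073

Mismatches occur at site 2 (T↔G), site 6 (T↔G), site 9 (A↔T), site 10 (C↔A), site 13 (G↔T), site 14 (C↔A), site 17 (C↔A), site 26 (C↔G), site 27 (A↔C), site 29 (C↔A), site 32 (T↔C).
p = 11/35 = 0.314286.
d = −0.75 · ln(1 − (4/3)·0.314286) = −0.75 · ln(0.580952) = −0.75 · (-0.543087) = 0.4073.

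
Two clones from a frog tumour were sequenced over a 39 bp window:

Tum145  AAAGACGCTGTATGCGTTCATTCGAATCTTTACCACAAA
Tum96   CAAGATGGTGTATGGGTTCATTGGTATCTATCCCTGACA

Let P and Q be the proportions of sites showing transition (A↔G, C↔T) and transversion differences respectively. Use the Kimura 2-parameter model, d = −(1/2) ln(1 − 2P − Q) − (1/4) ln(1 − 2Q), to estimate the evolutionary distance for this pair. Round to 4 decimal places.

The sequences differ at positions 1 (A/C, transversion), 6 (C/T, transition), 8 (C/G, transversion), 15 (C/G, transversion), 23 (C/G, transversion), 25 (A/T, transversion), 30 (T/A, transversion), 32 (A/C, transversion), 35 (A/T, transversion), 36 (C/G, transversion), 38 (A/C, transversion).
Of the 11 differences, 1 transition and 10 transversions over 39 sites: P = 1/39 = 0.025641, Q = 10/39 = 0.256410.
d = −0.5·ln(0.692308) − 0.25·ln(0.487180) = −0.5·(-0.367724) − 0.25·(-0.719122) = 0.3636.

0.3636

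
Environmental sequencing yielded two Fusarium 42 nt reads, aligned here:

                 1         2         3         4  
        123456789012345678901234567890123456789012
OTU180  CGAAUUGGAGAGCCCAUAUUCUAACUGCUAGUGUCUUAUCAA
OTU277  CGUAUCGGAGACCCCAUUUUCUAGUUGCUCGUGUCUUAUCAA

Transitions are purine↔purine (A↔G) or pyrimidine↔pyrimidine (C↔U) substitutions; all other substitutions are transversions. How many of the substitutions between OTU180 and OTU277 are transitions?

3

Mismatches occur at site 3 (A↔U, transversion), site 6 (U↔C, transition), site 12 (G↔C, transversion), site 18 (A↔U, transversion), site 24 (A↔G, transition), site 25 (C↔U, transition), site 30 (A↔C, transversion).
Of the 7 differences, 3 transitions and 4 transversions, so the answer is 3.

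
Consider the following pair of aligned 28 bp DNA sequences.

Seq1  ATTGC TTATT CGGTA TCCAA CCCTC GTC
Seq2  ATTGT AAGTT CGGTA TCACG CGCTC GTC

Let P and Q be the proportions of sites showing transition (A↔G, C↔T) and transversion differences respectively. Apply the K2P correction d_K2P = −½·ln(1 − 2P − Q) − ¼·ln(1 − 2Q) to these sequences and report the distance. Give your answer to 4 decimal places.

0.3600

Mismatches occur at site 5 (C/T, transition), site 6 (T/A, transversion), site 7 (T/A, transversion), site 8 (A/G, transition), site 18 (C/A, transversion), site 19 (A/C, transversion), site 20 (A/G, transition), site 22 (C/G, transversion).
Of the 8 differences, 3 transitions and 5 transversions over 28 sites: P = 3/28 = 0.107143, Q = 5/28 = 0.178571.
d = −0.5·ln(0.607143) − 0.25·ln(0.642858) = −0.5·(-0.498991) − 0.25·(-0.441831) = 0.3600.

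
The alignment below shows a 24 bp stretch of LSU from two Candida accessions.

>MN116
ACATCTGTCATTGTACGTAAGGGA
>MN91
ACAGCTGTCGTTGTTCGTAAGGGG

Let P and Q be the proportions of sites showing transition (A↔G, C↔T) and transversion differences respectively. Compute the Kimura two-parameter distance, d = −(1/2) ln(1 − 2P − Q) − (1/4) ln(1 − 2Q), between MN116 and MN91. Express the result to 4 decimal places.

Mismatches occur at site 4 (T/G, transversion), site 10 (A/G, transition), site 15 (A/T, transversion), site 24 (A/G, transition).
Of the 4 differences, 2 transitions and 2 transversions over 24 sites: P = 2/24 = 0.083333, Q = 2/24 = 0.083333.
d = −0.5·ln(0.750001) − 0.25·ln(0.833334) = −0.5·(-0.287681) − 0.25·(-0.182321) = 0.1894.

0.1894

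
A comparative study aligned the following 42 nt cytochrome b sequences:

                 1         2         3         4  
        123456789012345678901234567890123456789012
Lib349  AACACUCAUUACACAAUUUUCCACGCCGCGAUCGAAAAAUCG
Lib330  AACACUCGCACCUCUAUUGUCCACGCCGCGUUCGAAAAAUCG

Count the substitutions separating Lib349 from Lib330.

8

Mismatches occur at site 8 (A/G), site 9 (U/C), site 10 (U/A), site 11 (A/C), site 13 (A/U), site 15 (A/U), site 19 (U/G), site 31 (A/U).
That gives 8 mismatches out of 42 aligned sites, so the Hamming distance is 8.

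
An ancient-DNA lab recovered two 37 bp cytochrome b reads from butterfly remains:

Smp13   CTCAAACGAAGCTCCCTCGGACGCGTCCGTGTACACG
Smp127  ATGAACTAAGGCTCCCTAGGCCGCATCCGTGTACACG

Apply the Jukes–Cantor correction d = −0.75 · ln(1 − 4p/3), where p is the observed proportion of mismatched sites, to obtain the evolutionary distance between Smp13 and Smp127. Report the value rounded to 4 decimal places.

The sequences differ at positions 1 (C/A), 3 (C/G), 6 (A/C), 7 (C/T), 8 (G/A), 10 (A/G), 18 (C/A), 21 (A/C), 25 (G/A).
p = 9/37 = 0.243243.
d = −0.75 · ln(1 − (4/3)·0.243243) = −0.75 · ln(0.675676) = −0.75 · (-0.392042) = 0.2940.

0.2940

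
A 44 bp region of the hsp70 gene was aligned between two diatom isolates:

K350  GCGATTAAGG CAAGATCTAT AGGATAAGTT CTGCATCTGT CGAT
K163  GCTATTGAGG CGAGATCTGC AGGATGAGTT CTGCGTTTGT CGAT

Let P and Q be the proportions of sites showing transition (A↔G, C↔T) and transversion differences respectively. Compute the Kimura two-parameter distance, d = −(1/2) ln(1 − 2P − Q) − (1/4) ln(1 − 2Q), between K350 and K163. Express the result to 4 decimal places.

Mismatches occur at site 3 (G→T, transversion), site 7 (A→G, transition), site 12 (A→G, transition), site 19 (A→G, transition), site 20 (T→C, transition), site 26 (A→G, transition), site 35 (A→G, transition), site 37 (C→T, transition).
Of the 8 differences, 7 transitions and 1 transversion over 44 sites: P = 7/44 = 0.159091, Q = 1/44 = 0.022727.
d = −0.5·ln(0.659091) − 0.25·ln(0.954546) = −0.5·(-0.416894) − 0.25·(-0.046519) = 0.2201.

0.2201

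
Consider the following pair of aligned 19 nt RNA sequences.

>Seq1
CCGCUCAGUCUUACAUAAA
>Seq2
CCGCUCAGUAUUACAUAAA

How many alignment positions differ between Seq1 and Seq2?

Differing sites — 10:C/A.
That gives 1 mismatch out of 19 aligned sites, so the Hamming distance is 1.

1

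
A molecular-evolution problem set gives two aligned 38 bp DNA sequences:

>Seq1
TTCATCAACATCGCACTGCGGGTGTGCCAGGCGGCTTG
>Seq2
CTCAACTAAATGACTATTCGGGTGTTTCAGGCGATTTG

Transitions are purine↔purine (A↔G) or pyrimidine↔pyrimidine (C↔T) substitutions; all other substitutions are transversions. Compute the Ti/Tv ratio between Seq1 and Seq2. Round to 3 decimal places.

0.625

The sequences differ at positions 1 (T/C, transition), 5 (T/A, transversion), 7 (A/T, transversion), 9 (C/A, transversion), 12 (C/G, transversion), 13 (G/A, transition), 15 (A/T, transversion), 16 (C/A, transversion), 18 (G/T, transversion), 26 (G/T, transversion), 27 (C/T, transition), 34 (G/A, transition), 35 (C/T, transition).
Of the 13 differences, 5 transitions and 8 transversions, so Ti/Tv = 5/8 = 0.625.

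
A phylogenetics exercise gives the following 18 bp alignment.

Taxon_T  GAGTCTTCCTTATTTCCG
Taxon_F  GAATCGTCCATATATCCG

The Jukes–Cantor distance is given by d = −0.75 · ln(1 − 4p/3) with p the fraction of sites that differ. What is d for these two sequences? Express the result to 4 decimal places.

0.2635

The sequences differ at positions 3 (G/A), 6 (T/G), 10 (T/A), 14 (T/A).
p = 4/18 = 0.222222.
d = −0.75 · ln(1 − (4/3)·0.222222) = −0.75 · ln(0.703704) = −0.75 · (-0.351397) = 0.2635.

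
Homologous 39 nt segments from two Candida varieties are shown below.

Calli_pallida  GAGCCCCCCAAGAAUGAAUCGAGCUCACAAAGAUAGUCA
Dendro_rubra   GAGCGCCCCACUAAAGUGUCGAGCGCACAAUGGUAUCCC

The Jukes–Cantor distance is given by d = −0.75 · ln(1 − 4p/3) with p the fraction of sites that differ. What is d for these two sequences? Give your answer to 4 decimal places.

The sequences differ at positions 5 (C/G), 11 (A/C), 12 (G/U), 15 (U/A), 17 (A/U), 18 (A/G), 25 (U/G), 31 (A/U), 33 (A/G), 36 (G/U), 37 (U/C), 39 (A/C).
p = 12/39 = 0.307692.
d = −0.75 · ln(1 − (4/3)·0.307692) = −0.75 · ln(0.589744) = −0.75 · (-0.528067) = 0.3961.

0.3961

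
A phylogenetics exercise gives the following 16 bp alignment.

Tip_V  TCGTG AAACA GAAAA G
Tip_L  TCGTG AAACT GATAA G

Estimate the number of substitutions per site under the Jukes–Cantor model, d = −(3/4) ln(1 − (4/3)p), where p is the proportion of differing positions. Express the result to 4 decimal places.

0.1367

Differing sites — 10:A/T; 13:A/T.
p = 2/16 = 0.125000.
d = −0.75 · ln(1 − (4/3)·0.125000) = −0.75 · ln(0.833333) = −0.75 · (-0.182322) = 0.1367.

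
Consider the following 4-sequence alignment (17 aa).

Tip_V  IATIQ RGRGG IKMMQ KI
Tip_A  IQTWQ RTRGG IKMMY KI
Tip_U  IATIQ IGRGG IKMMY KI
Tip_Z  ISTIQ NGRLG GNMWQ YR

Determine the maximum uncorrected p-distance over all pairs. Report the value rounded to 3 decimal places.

Pairwise Hamming distances:
  Tip_V vs Tip_A: 4
  Tip_V vs Tip_U: 2
  Tip_V vs Tip_Z: 8
  Tip_A vs Tip_U: 4
  Tip_A vs Tip_Z: 11
  Tip_U vs Tip_Z: 9
The largest is 11 mismatches, between Tip_A and Tip_Z; p = 11/17 = 0.647.

0.647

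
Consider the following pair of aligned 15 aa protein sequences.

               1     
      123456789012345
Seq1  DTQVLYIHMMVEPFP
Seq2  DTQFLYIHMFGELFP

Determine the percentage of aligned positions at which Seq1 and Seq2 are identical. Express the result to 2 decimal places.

Differing sites — 4:V/F; 10:M/F; 11:V/G; 13:P/L.
11 of the 15 sites match, so the percent identity is 11/15 × 100 = 73.33%.

73.33%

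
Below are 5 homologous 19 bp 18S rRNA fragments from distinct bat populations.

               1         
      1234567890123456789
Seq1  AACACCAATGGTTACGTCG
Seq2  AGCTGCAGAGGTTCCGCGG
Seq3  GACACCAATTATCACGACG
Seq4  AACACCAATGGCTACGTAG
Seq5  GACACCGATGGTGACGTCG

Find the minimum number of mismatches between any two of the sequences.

Pairwise Hamming distances:
  Seq1 vs Seq2: 8
  Seq1 vs Seq3: 5
  Seq1 vs Seq4: 2
  Seq1 vs Seq5: 3
  Seq2 vs Seq3: 12
  Seq2 vs Seq4: 9
  Seq2 vs Seq5: 11
  Seq3 vs Seq4: 7
  Seq3 vs Seq5: 5
  Seq4 vs Seq5: 5
The smallest is 2, between Seq1 and Seq4.

2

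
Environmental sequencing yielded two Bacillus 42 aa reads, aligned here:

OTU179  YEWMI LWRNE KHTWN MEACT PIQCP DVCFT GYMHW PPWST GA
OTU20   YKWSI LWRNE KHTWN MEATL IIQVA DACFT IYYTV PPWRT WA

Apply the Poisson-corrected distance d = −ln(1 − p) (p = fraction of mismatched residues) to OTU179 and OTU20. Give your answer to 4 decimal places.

Differing sites — 2:E/K; 4:M/S; 19:C/T; 20:T/L; 21:P/I; 24:C/V; 25:P/A; 27:V/A; 31:G/I; 33:M/Y; 34:H/T; 35:W/V; 39:S/R; 41:G/W.
p = 14/42 = 0.333333.
d = −ln(1 − 0.333333) = −ln(0.666667) = 0.4055.

0.4055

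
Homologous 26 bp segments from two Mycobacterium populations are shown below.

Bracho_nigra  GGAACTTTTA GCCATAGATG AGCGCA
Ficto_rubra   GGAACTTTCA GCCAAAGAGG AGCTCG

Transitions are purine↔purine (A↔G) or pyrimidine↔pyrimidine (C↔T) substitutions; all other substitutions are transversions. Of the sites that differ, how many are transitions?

The sequences differ at positions 9 (T/C, transition), 15 (T/A, transversion), 19 (T/G, transversion), 24 (G/T, transversion), 26 (A/G, transition).
Of the 5 differences, 2 transitions and 3 transversions, so the answer is 2.

2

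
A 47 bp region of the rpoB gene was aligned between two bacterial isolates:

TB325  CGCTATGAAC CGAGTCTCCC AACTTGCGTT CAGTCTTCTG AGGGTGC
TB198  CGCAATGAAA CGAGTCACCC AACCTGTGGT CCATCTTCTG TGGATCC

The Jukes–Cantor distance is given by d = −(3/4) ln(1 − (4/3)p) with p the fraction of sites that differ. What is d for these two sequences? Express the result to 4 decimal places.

0.2805

Mismatches occur at site 4 (T/A), site 10 (C/A), site 17 (T/A), site 24 (T/C), site 27 (C/T), site 29 (T/G), site 32 (A/C), site 33 (G/A), site 41 (A/T), site 44 (G/A), site 46 (G/C).
p = 11/47 = 0.234043.
d = −0.75 · ln(1 − (4/3)·0.234043) = −0.75 · ln(0.687943) = −0.75 · (-0.374049) = 0.2805.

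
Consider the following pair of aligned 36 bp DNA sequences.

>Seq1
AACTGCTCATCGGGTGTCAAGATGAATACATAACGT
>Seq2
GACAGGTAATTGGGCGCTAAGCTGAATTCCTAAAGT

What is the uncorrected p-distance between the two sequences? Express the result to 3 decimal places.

0.333

The sequences differ at positions 1 (A/G), 4 (T/A), 6 (C/G), 8 (C/A), 11 (C/T), 15 (T/C), 17 (T/C), 18 (C/T), 22 (A/C), 28 (A/T), 30 (A/C), 34 (C/A).
There are 12 differences over 36 sites, so p = 12/36 = 0.333.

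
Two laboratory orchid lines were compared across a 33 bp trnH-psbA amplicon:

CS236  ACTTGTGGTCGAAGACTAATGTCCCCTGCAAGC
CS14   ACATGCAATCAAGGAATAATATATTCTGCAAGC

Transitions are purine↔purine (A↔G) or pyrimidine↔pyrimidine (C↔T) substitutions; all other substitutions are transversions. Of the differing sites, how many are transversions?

3

The sequences differ at positions 3 (T/A, transversion), 6 (T/C, transition), 7 (G/A, transition), 8 (G/A, transition), 11 (G/A, transition), 13 (A/G, transition), 16 (C/A, transversion), 21 (G/A, transition), 23 (C/A, transversion), 24 (C/T, transition), 25 (C/T, transition).
Of the 11 differences, 8 transitions and 3 transversions, so the answer is 3.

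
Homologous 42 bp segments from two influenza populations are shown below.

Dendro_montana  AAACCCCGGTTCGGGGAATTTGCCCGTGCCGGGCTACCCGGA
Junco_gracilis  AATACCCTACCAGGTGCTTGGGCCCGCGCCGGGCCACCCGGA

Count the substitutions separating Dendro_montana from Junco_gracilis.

14

Mismatches occur at site 3 (A↔T), site 4 (C↔A), site 8 (G↔T), site 9 (G↔A), site 10 (T↔C), site 11 (T↔C), site 12 (C↔A), site 15 (G↔T), site 17 (A↔C), site 18 (A↔T), site 20 (T↔G), site 21 (T↔G), site 27 (T↔C), site 35 (T↔C).
That gives 14 mismatches out of 42 aligned sites, so the Hamming distance is 14.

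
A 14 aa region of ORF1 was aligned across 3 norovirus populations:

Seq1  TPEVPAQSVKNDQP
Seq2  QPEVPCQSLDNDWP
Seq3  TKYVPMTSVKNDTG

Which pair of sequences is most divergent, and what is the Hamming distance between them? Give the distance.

9

Pairwise Hamming distances:
  Seq1 vs Seq2: 5
  Seq1 vs Seq3: 6
  Seq2 vs Seq3: 9
The largest is 9, between Seq2 and Seq3.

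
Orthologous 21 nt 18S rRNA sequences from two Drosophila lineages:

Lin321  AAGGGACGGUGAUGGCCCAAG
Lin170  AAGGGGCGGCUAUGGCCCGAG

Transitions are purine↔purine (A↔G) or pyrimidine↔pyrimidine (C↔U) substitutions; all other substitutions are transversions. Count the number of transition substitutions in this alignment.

3

The sequences differ at positions 6 (A/G, transition), 10 (U/C, transition), 11 (G/U, transversion), 19 (A/G, transition).
Of the 4 differences, 3 transitions and 1 transversion, so the answer is 3.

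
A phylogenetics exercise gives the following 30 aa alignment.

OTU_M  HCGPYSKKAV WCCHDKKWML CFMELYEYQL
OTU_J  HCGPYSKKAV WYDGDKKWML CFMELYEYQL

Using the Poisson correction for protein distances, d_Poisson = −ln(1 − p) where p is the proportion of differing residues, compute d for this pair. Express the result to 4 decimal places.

0.1054

The sequences differ at positions 12 (C/Y), 13 (C/D), 14 (H/G).
p = 3/30 = 0.100000.
d = −ln(1 − 0.100000) = −ln(0.900000) = 0.1054.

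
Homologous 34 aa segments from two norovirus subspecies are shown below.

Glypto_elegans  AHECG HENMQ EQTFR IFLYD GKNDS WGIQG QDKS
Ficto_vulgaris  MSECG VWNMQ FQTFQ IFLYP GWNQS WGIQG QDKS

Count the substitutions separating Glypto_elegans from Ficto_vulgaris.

Differing sites — 1:A/M; 2:H/S; 6:H/V; 7:E/W; 11:E/F; 15:R/Q; 20:D/P; 22:K/W; 24:D/Q.
That gives 9 mismatches out of 34 aligned sites, so the Hamming distance is 9.

9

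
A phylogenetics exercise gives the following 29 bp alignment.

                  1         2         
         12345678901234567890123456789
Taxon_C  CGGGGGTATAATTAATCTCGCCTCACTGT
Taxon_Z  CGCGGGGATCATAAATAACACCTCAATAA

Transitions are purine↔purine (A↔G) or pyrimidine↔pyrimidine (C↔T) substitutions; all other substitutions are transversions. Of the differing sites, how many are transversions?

Mismatches occur at site 3 (G→C, transversion), site 7 (T→G, transversion), site 10 (A→C, transversion), site 13 (T→A, transversion), site 17 (C→A, transversion), site 18 (T→A, transversion), site 20 (G→A, transition), site 26 (C→A, transversion), site 28 (G→A, transition), site 29 (T→A, transversion).
Of the 10 differences, 2 transitions and 8 transversions, so the answer is 8.

8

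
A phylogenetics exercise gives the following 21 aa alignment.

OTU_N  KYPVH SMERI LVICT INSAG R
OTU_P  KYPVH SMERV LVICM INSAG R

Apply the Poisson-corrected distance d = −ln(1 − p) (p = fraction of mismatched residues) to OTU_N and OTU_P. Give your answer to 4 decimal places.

Mismatches occur at site 10 (I/V), site 15 (T/M).
p = 2/21 = 0.095238.
d = −ln(1 − 0.095238) = −ln(0.904762) = 0.1001.

0.1001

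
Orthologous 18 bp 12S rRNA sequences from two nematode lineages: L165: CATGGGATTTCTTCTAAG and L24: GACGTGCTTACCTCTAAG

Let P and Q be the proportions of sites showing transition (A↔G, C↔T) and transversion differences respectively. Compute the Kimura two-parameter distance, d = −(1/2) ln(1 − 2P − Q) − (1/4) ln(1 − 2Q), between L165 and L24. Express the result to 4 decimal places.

The sequences differ at positions 1 (C/G, transversion), 3 (T/C, transition), 5 (G/T, transversion), 7 (A/C, transversion), 10 (T/A, transversion), 12 (T/C, transition).
Of the 6 differences, 2 transitions and 4 transversions over 18 sites: P = 2/18 = 0.111111, Q = 4/18 = 0.222222.
d = −0.5·ln(0.555556) − 0.25·ln(0.555556) = −0.5·(-0.587786) − 0.25·(-0.587786) = 0.4408.

0.4408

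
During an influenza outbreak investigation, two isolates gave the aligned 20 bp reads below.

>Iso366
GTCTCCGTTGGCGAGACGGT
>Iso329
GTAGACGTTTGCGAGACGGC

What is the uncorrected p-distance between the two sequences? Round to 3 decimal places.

Differing sites — 3:C/A; 4:T/G; 5:C/A; 10:G/T; 20:T/C.
There are 5 differences over 20 sites, so p = 5/20 = 0.250.

0.250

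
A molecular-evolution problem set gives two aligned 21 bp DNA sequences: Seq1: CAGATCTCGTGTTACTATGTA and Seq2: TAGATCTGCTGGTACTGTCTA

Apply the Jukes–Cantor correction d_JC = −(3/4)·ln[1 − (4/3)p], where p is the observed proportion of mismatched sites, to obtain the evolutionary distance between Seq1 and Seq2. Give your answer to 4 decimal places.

Differing sites — 1:C/T; 8:C/G; 9:G/C; 12:T/G; 17:A/G; 19:G/C.
p = 6/21 = 0.285714.
d = −0.75 · ln(1 − (4/3)·0.285714) = −0.75 · ln(0.619048) = −0.75 · (-0.479572) = 0.3597.

0.3597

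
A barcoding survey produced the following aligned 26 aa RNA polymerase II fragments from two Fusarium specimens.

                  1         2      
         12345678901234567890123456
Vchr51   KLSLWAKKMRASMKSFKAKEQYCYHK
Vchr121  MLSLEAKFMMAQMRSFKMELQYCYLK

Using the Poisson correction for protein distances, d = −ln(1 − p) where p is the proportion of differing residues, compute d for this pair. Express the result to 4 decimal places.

Mismatches occur at site 1 (K→M), site 5 (W→E), site 8 (K→F), site 10 (R→M), site 12 (S→Q), site 14 (K→R), site 18 (A→M), site 19 (K→E), site 20 (E→L), site 25 (H→L).
p = 10/26 = 0.384615.
d = −ln(1 − 0.384615) = −ln(0.615385) = 0.4855.

0.4855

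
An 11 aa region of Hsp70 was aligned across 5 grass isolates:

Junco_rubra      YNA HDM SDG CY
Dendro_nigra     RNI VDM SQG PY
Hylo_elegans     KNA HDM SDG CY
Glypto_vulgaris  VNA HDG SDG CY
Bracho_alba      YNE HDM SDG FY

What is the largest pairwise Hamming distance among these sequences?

6

Pairwise Hamming distances:
  Junco_rubra vs Dendro_nigra: 5
  Junco_rubra vs Hylo_elegans: 1
  Junco_rubra vs Glypto_vulgaris: 2
  Junco_rubra vs Bracho_alba: 2
  Dendro_nigra vs Hylo_elegans: 5
  Dendro_nigra vs Glypto_vulgaris: 6
  Dendro_nigra vs Bracho_alba: 5
  Hylo_elegans vs Glypto_vulgaris: 2
  Hylo_elegans vs Bracho_alba: 3
  Glypto_vulgaris vs Bracho_alba: 4
The largest is 6, between Dendro_nigra and Glypto_vulgaris.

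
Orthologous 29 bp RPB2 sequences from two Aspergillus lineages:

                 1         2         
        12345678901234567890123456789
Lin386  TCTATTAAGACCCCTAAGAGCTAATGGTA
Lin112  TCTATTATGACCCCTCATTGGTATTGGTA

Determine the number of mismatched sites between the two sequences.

6

The sequences differ at positions 8 (A/T), 16 (A/C), 18 (G/T), 19 (A/T), 21 (C/G), 24 (A/T).
That gives 6 mismatches out of 29 aligned sites, so the Hamming distance is 6.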